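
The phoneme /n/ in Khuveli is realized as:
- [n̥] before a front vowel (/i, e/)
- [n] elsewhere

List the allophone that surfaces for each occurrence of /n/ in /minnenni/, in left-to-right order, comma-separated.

Occurrence 1 (position 3): no conditioning environment matches → elsewhere allophone [n].
Occurrence 2 (position 4): before a front vowel (/i, e/) → [n̥].
Occurrence 3 (position 6): no conditioning environment matches → elsewhere allophone [n].
Occurrence 4 (position 7): before a front vowel (/i, e/) → [n̥].

[n], [n̥], [n], [n̥]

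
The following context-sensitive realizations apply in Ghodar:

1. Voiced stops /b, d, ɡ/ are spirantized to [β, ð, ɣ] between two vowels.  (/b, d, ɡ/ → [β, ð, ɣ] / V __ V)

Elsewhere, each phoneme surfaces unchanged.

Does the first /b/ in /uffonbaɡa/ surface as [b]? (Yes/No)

Yes

/b/ (between /n/ and /a/): rule 1 targets it, but not between two vowels → unchanged [b].
The actual realization is [b], which matches [b].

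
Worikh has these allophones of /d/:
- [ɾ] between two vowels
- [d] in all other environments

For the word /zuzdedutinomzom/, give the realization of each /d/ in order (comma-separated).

[d], [ɾ]

Occurrence 1 (position 4): no conditioning environment matches → elsewhere allophone [d].
Occurrence 2 (position 6): between two vowels → [ɾ].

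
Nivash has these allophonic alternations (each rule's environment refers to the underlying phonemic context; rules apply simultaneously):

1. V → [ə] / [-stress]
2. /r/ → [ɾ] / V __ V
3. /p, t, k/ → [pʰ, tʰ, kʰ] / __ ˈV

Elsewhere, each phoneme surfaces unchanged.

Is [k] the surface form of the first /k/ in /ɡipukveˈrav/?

/k/ — between /u/ and /v/; rule 3 does not apply here → [k].
The actual realization is [k], which matches [k].

Yes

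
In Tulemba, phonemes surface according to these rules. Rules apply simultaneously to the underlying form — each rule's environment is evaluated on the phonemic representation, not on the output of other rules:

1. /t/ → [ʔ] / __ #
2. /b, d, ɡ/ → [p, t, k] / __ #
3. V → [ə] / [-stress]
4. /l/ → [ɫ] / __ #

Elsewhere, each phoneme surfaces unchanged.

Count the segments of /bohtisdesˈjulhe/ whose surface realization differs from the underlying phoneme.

4

Segments that undergo a rule: /o/ → [ə] (rule 3); /i/ → [ə] (rule 3); /e/ → [ə] (rule 3); /e/ → [ə] (rule 3).
All other segments surface unchanged.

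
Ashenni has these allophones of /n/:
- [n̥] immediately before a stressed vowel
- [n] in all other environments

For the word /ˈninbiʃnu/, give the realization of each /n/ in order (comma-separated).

[n̥], [n], [n]

Occurrence 1 (position 1): immediately before a stressed vowel → [n̥].
Occurrence 2 (position 3): no conditioning environment matches → elsewhere allophone [n].
Occurrence 3 (position 7): no conditioning environment matches → elsewhere allophone [n].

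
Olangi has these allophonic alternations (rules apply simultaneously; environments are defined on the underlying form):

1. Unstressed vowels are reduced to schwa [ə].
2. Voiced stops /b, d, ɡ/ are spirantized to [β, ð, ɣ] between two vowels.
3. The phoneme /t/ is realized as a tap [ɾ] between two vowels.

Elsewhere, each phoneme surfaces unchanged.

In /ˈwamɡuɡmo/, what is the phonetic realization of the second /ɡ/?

[ɡ]

/ɡ/ (between /u/ and /m/) fails the environment for rule 2, so it stays [ɡ].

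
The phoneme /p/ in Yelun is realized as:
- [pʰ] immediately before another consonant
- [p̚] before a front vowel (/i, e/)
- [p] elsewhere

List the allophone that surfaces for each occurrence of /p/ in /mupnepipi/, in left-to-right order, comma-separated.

Occurrence 1 (position 3): immediately before another consonant → [pʰ].
Occurrence 2 (position 6): before a front vowel (/i, e/) → [p̚].
Occurrence 3 (position 8): before a front vowel (/i, e/) → [p̚].

[pʰ], [p̚], [p̚]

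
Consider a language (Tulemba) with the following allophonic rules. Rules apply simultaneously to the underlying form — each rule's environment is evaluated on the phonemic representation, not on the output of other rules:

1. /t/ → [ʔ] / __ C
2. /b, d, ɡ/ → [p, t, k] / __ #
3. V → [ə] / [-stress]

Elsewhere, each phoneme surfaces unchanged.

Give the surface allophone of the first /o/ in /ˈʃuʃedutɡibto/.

Rule 3 applies to /o/ (word-final: in an unstressed syllable) → [ə].

[ə]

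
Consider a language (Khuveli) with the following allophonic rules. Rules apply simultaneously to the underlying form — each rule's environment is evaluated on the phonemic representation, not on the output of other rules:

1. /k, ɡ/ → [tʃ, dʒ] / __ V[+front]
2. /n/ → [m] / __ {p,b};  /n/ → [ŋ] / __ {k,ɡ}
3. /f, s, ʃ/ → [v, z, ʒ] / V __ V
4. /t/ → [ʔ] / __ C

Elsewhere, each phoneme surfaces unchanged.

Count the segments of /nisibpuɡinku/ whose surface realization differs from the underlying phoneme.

3

Segments that undergo a rule: /s/ → [z] (rule 3); /ɡ/ → [dʒ] (rule 1); /n/ → [ŋ] (rule 2).
All other segments surface unchanged.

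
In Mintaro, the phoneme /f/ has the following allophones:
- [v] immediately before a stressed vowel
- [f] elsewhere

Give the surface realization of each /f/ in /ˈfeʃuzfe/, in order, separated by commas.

Occurrence 1 (position 1): immediately before a stressed vowel → [v].
Occurrence 2 (position 6): no conditioning environment matches → elsewhere allophone [f].

[v], [f]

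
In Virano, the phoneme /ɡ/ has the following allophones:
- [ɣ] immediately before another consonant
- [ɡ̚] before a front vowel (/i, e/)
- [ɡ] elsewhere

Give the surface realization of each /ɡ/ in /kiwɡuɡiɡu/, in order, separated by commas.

Occurrence 1 (position 4): no conditioning environment matches → elsewhere allophone [ɡ].
Occurrence 2 (position 6): before a front vowel (/i, e/) → [ɡ̚].
Occurrence 3 (position 8): no conditioning environment matches → elsewhere allophone [ɡ].

[ɡ], [ɡ̚], [ɡ]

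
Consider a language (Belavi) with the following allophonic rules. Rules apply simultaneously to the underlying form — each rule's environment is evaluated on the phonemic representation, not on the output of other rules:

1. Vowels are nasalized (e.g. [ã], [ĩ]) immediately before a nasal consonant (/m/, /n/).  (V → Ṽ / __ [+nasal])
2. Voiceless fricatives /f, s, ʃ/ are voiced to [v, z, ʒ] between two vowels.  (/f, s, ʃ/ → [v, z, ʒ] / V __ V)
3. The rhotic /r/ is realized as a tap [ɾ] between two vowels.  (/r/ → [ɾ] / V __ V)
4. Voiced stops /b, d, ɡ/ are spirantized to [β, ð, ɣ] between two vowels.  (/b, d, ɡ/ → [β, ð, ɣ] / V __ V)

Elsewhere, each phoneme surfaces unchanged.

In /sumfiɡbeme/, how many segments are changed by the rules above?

2

Segments that undergo a rule: /u/ → [ũ] (rule 1); /e/ → [ẽ] (rule 1).
All other segments surface unchanged.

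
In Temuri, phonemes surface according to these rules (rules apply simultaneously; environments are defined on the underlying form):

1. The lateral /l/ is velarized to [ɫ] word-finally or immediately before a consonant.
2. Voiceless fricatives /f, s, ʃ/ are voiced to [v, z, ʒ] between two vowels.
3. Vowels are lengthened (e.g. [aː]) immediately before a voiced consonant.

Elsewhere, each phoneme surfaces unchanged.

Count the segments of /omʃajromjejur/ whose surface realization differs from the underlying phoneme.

Segments that undergo a rule: /o/ → [oː] (rule 3); /a/ → [aː] (rule 3); /o/ → [oː] (rule 3); /e/ → [eː] (rule 3); /u/ → [uː] (rule 3).
All other segments surface unchanged.

5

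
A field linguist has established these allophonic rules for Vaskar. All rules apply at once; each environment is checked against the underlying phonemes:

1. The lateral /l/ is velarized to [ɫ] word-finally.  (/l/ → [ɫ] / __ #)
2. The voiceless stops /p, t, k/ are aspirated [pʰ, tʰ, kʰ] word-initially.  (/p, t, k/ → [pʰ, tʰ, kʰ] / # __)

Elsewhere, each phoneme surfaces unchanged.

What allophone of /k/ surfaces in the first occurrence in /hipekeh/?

/k/ (between /e/ and /e/): rule 2 targets it, but not word-initially → unchanged [k].

[k]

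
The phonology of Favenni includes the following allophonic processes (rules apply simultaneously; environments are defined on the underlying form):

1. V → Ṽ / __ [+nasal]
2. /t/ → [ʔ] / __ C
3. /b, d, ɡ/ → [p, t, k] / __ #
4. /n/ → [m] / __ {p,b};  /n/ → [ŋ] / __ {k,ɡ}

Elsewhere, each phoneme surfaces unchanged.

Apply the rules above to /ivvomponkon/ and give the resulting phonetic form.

[ivvõmpõŋkõn]

/i/ (word-initial) fails the environment for rule 1, so it stays [i].
/v/ — not in any rule's target class → [v].
/v/ (between /v/ and /o/): no rule targets it → [v].
/o/ (between /v/ and /m/) occurs before a nasal consonant → [õ] by rule 1.
/m/ stays [m].
/p/ (between /m/ and /o/): no rule targets it → [p].
Rule 1 applies to /o/ (between /p/ and /n/: before a nasal consonant) → [õ].
/n/ meets the environment for rule 4 (before a labial or velar stop) → [ŋ].
/k/ (between /n/ and /o/) is unaffected → [k].
/o/ (between /k/ and /n/): before a nasal consonant, so rule 1 applies → [õ].
/n/ — word-final; rule 4 does not apply here → [n].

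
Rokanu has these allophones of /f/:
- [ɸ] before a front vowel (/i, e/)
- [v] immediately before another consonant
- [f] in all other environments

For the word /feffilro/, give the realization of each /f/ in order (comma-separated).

[ɸ], [v], [ɸ]

Occurrence 1 (position 1): before a front vowel (/i, e/) → [ɸ].
Occurrence 2 (position 3): immediately before another consonant → [v].
Occurrence 3 (position 4): before a front vowel (/i, e/) → [ɸ].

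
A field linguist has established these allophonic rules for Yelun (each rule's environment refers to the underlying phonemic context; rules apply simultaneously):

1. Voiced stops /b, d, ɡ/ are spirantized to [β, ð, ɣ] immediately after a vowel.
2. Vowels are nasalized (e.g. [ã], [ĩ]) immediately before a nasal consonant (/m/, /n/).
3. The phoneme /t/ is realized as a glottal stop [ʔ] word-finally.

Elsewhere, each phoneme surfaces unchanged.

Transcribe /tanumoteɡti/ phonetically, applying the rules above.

[tãnũmoteɣti]

/t/ (word-initial) fails the environment for rule 3, so it stays [t].
/a/ (between /t/ and /n/) occurs before a nasal consonant → [ã] by rule 2.
/n/ stays [n].
/u/ — between /n/ and /m/, before a nasal consonant — surfaces as [ũ] (rule 2).
/m/ (between /u/ and /o/): no rule targets it → [m].
/o/ (between /m/ and /t/) is in the target of rule 2 but the environment (before a nasal consonant) is not met → [o].
/t/ (between /o/ and /e/) fails the environment for rule 3, so it stays [t].
/e/ (between /t/ and /ɡ/) fails the environment for rule 2, so it stays [e].
Rule 1 applies to /ɡ/ (between /e/ and /t/: immediately after a vowel) → [ɣ].
/t/ (between /ɡ/ and /i/) is in the target of rule 3 but the environment (word-finally) is not met → [t].
/i/ (word-final) fails the environment for rule 2, so it stays [i].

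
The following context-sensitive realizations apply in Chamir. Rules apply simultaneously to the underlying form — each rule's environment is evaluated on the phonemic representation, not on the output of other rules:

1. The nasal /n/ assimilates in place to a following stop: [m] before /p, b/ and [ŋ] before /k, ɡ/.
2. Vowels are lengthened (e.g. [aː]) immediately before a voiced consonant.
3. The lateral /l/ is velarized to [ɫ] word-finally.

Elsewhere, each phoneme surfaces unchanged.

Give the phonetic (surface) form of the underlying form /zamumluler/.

[zaːmuːmluːleːr]

/z/ (word-initial) is unaffected → [z].
/a/ — between /z/ and /m/, before a voiced consonant — surfaces as [aː] (rule 2).
/m/ (between /a/ and /u/): no rule targets it → [m].
/u/ (between /m/ and /m/): before a voiced consonant, so rule 2 applies → [uː].
/m/ (between /u/ and /l/) is unaffected → [m].
/l/ (between /m/ and /u/) fails the environment for rule 3, so it stays [l].
/u/ (between /l/ and /l/): before a voiced consonant, so rule 2 applies → [uː].
/l/ (between /u/ and /e/): rule 3 targets it, but not word-finally → unchanged [l].
/e/ meets the environment for rule 2 (before a voiced consonant) → [eː].
/r/ (word-final) is unaffected → [r].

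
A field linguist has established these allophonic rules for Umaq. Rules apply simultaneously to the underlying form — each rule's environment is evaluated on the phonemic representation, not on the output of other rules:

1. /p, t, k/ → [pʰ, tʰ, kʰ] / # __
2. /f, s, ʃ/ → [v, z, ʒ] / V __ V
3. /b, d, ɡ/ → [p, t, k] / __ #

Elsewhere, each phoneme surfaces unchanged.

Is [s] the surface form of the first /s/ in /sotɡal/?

/s/ — word-initial; rule 2 does not apply here → [s].
The actual realization is [s], which matches [s].

Yes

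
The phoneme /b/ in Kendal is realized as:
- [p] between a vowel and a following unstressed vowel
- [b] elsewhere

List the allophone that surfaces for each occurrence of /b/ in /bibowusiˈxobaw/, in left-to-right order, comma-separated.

Occurrence 1 (position 1): no conditioning environment matches → elsewhere allophone [b].
Occurrence 2 (position 3): between a vowel and a following unstressed vowel → [p].
Occurrence 3 (position 11): between a vowel and a following unstressed vowel → [p].

[b], [p], [p]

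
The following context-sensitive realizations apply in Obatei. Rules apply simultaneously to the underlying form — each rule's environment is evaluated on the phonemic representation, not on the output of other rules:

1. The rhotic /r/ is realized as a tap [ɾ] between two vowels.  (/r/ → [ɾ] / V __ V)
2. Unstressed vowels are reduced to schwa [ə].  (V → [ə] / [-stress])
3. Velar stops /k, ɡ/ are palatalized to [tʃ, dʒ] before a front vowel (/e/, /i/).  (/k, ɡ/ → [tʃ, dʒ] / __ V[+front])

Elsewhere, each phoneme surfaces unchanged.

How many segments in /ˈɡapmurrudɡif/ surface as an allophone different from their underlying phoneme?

Segments that undergo a rule: /u/ → [ə] (rule 2); /u/ → [ə] (rule 2); /ɡ/ → [dʒ] (rule 3); /i/ → [ə] (rule 2).
All other segments surface unchanged.

4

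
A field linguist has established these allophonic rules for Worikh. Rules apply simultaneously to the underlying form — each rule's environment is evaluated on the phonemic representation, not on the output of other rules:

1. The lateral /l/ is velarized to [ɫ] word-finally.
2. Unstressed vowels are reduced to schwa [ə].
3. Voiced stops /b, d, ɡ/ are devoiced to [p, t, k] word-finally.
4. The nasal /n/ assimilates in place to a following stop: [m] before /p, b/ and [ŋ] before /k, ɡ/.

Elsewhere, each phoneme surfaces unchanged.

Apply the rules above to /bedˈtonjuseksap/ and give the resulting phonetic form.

/b/ (word-initial): rule 3 targets it, but not word-finally → unchanged [b].
Rule 2 applies to /e/ (between /b/ and /d/: in an unstressed syllable) → [ə].
/d/ — between /e/ and /t/; rule 3 does not apply here → [d].
/t/ stays [t].
/o/ — between /t/ and /n/; rule 2 does not apply here → [o].
/n/ (between /o/ and /j/) is in the target of rule 4 but the environment (before a labial or velar stop) is not met → [n].
/j/ stays [j].
/u/ (between /j/ and /s/): in an unstressed syllable, so rule 2 applies → [ə].
/s/ (between /u/ and /e/) is unaffected → [s].
/e/ — between /s/ and /k/, in an unstressed syllable — surfaces as [ə] (rule 2).
/k/ (between /e/ and /s/): no rule targets it → [k].
/s/ (between /k/ and /a/): no rule targets it → [s].
Rule 2 applies to /a/ (between /s/ and /p/: in an unstressed syllable) → [ə].
/p/ (word-final): no rule targets it → [p].

[bədˈtonjəsəksəp]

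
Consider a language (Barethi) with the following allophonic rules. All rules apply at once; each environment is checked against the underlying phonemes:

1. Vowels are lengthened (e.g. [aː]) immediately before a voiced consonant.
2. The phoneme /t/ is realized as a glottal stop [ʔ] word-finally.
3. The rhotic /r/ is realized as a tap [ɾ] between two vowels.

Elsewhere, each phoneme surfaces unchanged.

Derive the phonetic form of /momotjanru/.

[moːmotjaːnru]

/o/ (between /m/ and /m/): before a voiced consonant, so rule 1 applies → [oː].
/o/ (between /m/ and /t/): rule 1 targets it, but not before a voiced consonant → unchanged [o].
/t/ (between /o/ and /j/) fails the environment for rule 2, so it stays [t].
/a/ meets the environment for rule 1 (before a voiced consonant) → [aː].
/r/ (between /n/ and /u/) fails the environment for rule 3, so it stays [r].
/u/ (word-final) is in the target of rule 1 but the environment (before a voiced consonant) is not met → [u].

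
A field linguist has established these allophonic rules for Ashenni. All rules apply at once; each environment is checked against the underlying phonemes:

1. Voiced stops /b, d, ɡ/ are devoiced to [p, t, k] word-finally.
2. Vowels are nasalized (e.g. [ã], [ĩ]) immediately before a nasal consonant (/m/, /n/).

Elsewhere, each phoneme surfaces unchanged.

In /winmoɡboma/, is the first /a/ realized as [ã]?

/a/ — word-final; rule 2 does not apply here → [a].
The actual realization is [a], not [ã].

No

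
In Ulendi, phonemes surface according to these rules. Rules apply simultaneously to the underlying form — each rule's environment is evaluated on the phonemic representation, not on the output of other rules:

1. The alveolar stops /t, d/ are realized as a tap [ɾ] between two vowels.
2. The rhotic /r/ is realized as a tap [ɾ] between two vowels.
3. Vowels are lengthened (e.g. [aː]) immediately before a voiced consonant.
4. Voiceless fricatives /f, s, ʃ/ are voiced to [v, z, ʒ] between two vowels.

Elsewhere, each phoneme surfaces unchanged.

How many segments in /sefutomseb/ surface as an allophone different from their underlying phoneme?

4

Segments that undergo a rule: /f/ → [v] (rule 4); /t/ → [ɾ] (rule 1); /o/ → [oː] (rule 3); /e/ → [eː] (rule 3).
All other segments surface unchanged.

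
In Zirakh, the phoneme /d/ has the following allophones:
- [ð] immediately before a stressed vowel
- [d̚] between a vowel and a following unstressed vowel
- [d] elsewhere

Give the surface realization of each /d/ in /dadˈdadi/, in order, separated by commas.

Occurrence 1 (position 1): no conditioning environment matches → elsewhere allophone [d].
Occurrence 2 (position 3): no conditioning environment matches → elsewhere allophone [d].
Occurrence 3 (position 4): immediately before a stressed vowel → [ð].
Occurrence 4 (position 6): between a vowel and a following unstressed vowel → [d̚].

[d], [d], [ð], [d̚]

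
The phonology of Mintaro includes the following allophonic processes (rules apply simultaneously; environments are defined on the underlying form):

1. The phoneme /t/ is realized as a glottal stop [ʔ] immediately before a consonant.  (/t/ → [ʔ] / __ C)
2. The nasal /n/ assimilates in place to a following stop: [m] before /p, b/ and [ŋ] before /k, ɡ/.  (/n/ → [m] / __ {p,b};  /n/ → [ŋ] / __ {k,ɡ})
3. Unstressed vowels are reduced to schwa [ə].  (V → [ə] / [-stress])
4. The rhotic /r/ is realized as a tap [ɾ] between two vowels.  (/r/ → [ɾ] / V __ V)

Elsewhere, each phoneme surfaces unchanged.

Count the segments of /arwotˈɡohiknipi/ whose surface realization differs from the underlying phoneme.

Segments that undergo a rule: /a/ → [ə] (rule 3); /o/ → [ə] (rule 3); /t/ → [ʔ] (rule 1); /i/ → [ə] (rule 3); /i/ → [ə] (rule 3); /i/ → [ə] (rule 3).
All other segments surface unchanged.

6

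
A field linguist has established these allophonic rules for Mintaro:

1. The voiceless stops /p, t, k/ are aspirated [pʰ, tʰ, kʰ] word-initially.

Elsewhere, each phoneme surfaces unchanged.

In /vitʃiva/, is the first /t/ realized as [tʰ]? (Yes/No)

/t/ (between /i/ and /ʃ/): rule 1 targets it, but not word-initially → unchanged [t].
The actual realization is [t], not [tʰ].

No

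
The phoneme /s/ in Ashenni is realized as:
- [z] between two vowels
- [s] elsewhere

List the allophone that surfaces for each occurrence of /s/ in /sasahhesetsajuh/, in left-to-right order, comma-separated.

Occurrence 1 (position 1): no conditioning environment matches → elsewhere allophone [s].
Occurrence 2 (position 3): between two vowels → [z].
Occurrence 3 (position 8): between two vowels → [z].
Occurrence 4 (position 11): no conditioning environment matches → elsewhere allophone [s].

[s], [z], [z], [s]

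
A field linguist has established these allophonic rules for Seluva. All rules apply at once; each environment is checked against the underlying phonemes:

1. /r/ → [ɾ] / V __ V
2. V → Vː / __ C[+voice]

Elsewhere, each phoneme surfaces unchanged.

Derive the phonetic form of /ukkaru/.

[ukkaːɾu]

/u/ (word-initial) is in the target of rule 2 but the environment (before a voiced consonant) is not met → [u].
/k/ (between /u/ and /k/): no rule targets it → [k].
/k/ stays [k].
/a/ (between /k/ and /r/) occurs before a voiced consonant → [aː] by rule 2.
/r/ (between /a/ and /u/) occurs between two vowels → [ɾ] by rule 1.
/u/ — word-final; rule 2 does not apply here → [u].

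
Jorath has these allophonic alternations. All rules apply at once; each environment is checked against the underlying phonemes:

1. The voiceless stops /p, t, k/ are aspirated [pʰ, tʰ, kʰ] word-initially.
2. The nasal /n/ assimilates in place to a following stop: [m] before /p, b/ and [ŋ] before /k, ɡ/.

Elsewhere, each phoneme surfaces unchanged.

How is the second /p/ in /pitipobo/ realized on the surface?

/p/ (between /i/ and /o/) is in the target of rule 1 but the environment (word-initially) is not met → [p].

[p]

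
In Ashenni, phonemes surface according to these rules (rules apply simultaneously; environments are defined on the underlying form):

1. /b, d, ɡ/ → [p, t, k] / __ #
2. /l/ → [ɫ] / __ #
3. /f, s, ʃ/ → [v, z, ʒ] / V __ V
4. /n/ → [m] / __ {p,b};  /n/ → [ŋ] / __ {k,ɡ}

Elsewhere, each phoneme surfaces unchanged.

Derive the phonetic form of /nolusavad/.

/n/ (word-initial) fails the environment for rule 4, so it stays [n].
/o/ stays [o].
/l/ (between /o/ and /u/) fails the environment for rule 2, so it stays [l].
/u/ stays [u].
/s/ — between /u/ and /a/, between two vowels — surfaces as [z] (rule 3).
/a/ — not in any rule's target class → [a].
/v/ — not in any rule's target class → [v].
/a/ (between /v/ and /d/) is unaffected → [a].
/d/ meets the environment for rule 1 (word-finally) → [t].

[noluzavat]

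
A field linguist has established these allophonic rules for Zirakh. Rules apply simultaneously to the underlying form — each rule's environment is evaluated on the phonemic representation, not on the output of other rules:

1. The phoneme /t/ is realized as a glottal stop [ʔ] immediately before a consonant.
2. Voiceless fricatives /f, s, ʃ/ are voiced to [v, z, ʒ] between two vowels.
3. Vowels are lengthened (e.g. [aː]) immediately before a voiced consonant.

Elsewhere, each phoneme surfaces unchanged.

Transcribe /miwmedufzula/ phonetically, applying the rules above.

[miːwmeːdufzuːla]

/i/ meets the environment for rule 3 (before a voiced consonant) → [iː].
/e/ — between /m/ and /d/, before a voiced consonant — surfaces as [eː] (rule 3).
/u/ (between /d/ and /f/) fails the environment for rule 3, so it stays [u].
/f/ (between /u/ and /z/) fails the environment for rule 2, so it stays [f].
/u/ (between /z/ and /l/): before a voiced consonant, so rule 3 applies → [uː].
/a/ (word-final) is in the target of rule 3 but the environment (before a voiced consonant) is not met → [a].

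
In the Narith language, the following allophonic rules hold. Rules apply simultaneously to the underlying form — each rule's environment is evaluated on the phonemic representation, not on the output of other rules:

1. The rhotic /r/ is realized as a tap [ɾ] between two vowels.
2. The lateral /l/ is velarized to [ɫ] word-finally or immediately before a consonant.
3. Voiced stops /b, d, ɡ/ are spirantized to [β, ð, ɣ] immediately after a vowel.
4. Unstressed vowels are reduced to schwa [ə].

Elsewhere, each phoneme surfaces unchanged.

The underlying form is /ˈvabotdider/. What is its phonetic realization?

/a/ (between /v/ and /b/) fails the environment for rule 4, so it stays [a].
/b/ (between /a/ and /o/) occurs immediately after a vowel → [β] by rule 3.
Rule 4 applies to /o/ (between /b/ and /t/: in an unstressed syllable) → [ə].
/d/ (between /t/ and /i/): rule 3 targets it, but not immediately after a vowel → unchanged [d].
Rule 4 applies to /i/ (between /d/ and /d/: in an unstressed syllable) → [ə].
/d/ — between /i/ and /e/, immediately after a vowel — surfaces as [ð] (rule 3).
Rule 4 applies to /e/ (between /d/ and /r/: in an unstressed syllable) → [ə].
/r/ (word-final) fails the environment for rule 1, so it stays [r].

[ˈvaβətdəðər]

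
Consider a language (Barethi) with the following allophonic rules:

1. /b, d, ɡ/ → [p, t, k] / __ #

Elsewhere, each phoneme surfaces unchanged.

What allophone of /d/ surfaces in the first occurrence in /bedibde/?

[d]

/d/ (between /e/ and /i/): rule 1 targets it, but not word-finally → unchanged [d].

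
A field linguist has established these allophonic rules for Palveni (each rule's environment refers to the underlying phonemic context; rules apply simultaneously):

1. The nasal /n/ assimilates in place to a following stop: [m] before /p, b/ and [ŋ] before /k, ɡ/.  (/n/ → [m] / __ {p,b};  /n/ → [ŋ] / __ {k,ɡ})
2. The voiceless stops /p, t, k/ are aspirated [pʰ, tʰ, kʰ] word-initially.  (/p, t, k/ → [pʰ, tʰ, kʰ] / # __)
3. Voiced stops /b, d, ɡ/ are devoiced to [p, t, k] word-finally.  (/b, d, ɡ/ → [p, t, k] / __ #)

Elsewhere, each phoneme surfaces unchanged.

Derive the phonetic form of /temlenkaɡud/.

/t/ — word-initial, word-initially — surfaces as [tʰ] (rule 2).
/e/ (between /t/ and /m/): no rule targets it → [e].
/m/ stays [m].
/l/ (between /m/ and /e/) is unaffected → [l].
/e/ — not in any rule's target class → [e].
/n/ meets the environment for rule 1 (before a labial or velar stop) → [ŋ].
/k/ — between /n/ and /a/; rule 2 does not apply here → [k].
/a/ stays [a].
/ɡ/ (between /a/ and /u/) fails the environment for rule 3, so it stays [ɡ].
/u/ — not in any rule's target class → [u].
/d/ (word-final): word-finally, so rule 3 applies → [t].

[tʰemleŋkaɡut]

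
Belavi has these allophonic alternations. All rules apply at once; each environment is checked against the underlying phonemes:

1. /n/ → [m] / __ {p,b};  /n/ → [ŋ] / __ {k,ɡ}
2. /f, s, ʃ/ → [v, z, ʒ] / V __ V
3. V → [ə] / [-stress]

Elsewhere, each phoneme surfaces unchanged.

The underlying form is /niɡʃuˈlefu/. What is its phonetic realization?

/n/ — word-initial; rule 1 does not apply here → [n].
/i/ (between /n/ and /ɡ/): in an unstressed syllable, so rule 3 applies → [ə].
/ɡ/ — not in any rule's target class → [ɡ].
/ʃ/ (between /ɡ/ and /u/) fails the environment for rule 2, so it stays [ʃ].
/u/ (between /ʃ/ and /l/): in an unstressed syllable, so rule 3 applies → [ə].
/l/ stays [l].
/e/ (between /l/ and /f/) fails the environment for rule 3, so it stays [e].
/f/ — between /e/ and /u/, between two vowels — surfaces as [v] (rule 2).
Rule 3 applies to /u/ (word-final: in an unstressed syllable) → [ə].

[nəɡʃəˈlevə]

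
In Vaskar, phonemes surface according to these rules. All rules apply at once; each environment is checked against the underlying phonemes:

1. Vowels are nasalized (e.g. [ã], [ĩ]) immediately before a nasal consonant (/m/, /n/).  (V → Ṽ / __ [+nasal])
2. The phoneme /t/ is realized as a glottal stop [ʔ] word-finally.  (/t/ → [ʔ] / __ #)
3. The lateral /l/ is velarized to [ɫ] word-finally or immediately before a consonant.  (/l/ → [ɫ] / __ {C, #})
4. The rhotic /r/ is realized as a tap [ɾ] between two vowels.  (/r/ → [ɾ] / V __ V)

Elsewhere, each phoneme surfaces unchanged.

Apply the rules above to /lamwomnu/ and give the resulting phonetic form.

/l/ (word-initial): rule 3 targets it, but not word-finally or immediately before a consonant → unchanged [l].
/a/ (between /l/ and /m/): before a nasal consonant, so rule 1 applies → [ã].
/o/ (between /w/ and /m/): before a nasal consonant, so rule 1 applies → [õ].
/u/ — word-final; rule 1 does not apply here → [u].

[lãmwõmnu]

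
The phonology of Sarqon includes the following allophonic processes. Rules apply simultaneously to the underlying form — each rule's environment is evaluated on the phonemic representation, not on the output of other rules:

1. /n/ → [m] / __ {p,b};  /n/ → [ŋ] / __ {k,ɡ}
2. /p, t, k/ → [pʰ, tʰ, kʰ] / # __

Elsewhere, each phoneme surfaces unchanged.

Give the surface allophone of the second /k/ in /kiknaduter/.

/k/ (between /i/ and /n/) fails the environment for rule 2, so it stays [k].

[k]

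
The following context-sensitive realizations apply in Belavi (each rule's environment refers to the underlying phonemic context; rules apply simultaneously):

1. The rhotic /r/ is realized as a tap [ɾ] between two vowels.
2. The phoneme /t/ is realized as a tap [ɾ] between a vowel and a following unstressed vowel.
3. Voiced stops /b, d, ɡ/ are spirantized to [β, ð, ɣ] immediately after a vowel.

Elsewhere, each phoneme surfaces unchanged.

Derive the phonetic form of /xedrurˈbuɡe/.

[xeðrurˈbuɣe]

/d/ meets the environment for rule 3 (immediately after a vowel) → [ð].
/r/ (between /d/ and /u/): rule 1 targets it, but not between two vowels → unchanged [r].
/r/ (between /u/ and /b/): rule 1 targets it, but not between two vowels → unchanged [r].
/b/ — between /r/ and /u/; rule 3 does not apply here → [b].
/ɡ/ meets the environment for rule 3 (immediately after a vowel) → [ɣ].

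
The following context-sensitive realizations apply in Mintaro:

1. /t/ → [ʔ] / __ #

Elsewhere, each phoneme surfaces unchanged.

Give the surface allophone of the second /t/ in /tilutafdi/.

/t/ — between /u/ and /a/; rule 1 does not apply here → [t].

[t]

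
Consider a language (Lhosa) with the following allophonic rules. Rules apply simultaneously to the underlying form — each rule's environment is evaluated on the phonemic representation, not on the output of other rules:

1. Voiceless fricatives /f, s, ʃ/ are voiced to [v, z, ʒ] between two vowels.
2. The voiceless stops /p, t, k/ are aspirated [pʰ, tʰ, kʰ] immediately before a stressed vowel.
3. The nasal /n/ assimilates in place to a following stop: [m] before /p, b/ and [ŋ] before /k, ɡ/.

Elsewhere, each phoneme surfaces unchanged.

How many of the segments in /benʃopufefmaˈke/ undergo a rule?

Segments that undergo a rule: /f/ → [v] (rule 1); /k/ → [kʰ] (rule 2).
All other segments surface unchanged.

2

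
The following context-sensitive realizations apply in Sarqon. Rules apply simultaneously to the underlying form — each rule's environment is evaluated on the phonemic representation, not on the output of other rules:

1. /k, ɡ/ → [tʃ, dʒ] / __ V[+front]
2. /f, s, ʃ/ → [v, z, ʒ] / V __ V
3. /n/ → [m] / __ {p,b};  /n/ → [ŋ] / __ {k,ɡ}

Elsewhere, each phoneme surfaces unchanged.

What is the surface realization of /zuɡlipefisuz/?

/z/ (word-initial): no rule targets it → [z].
/u/ (between /z/ and /ɡ/) is unaffected → [u].
/ɡ/ (between /u/ and /l/): rule 1 targets it, but not before a front vowel → unchanged [ɡ].
/l/ (between /ɡ/ and /i/): no rule targets it → [l].
/i/ stays [i].
/p/ (between /i/ and /e/) is unaffected → [p].
/e/ — not in any rule's target class → [e].
/f/ meets the environment for rule 2 (between two vowels) → [v].
/i/ (between /f/ and /s/) is unaffected → [i].
/s/ — between /i/ and /u/, between two vowels — surfaces as [z] (rule 2).
/u/ (between /s/ and /z/): no rule targets it → [u].
/z/ (word-final): no rule targets it → [z].

[zuɡlipevizuz]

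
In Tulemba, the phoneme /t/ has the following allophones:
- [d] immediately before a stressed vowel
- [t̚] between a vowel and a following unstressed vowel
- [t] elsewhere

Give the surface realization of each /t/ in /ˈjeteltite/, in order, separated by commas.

[t̚], [t], [t̚]

Occurrence 1 (position 3): between a vowel and a following unstressed vowel → [t̚].
Occurrence 2 (position 6): no conditioning environment matches → elsewhere allophone [t].
Occurrence 3 (position 8): between a vowel and a following unstressed vowel → [t̚].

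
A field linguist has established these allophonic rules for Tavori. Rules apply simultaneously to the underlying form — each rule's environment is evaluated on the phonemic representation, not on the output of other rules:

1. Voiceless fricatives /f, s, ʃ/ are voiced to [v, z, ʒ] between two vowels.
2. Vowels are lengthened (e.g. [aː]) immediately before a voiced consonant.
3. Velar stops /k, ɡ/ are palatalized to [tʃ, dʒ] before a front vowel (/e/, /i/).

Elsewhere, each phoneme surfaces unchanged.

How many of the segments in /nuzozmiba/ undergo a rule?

Segments that undergo a rule: /u/ → [uː] (rule 2); /o/ → [oː] (rule 2); /i/ → [iː] (rule 2).
All other segments surface unchanged.

3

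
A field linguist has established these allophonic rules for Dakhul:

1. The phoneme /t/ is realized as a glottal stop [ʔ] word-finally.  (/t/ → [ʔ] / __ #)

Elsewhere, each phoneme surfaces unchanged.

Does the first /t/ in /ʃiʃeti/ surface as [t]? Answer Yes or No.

Yes

/t/ (between /e/ and /i/) is in the target of rule 1 but the environment (word-finally) is not met → [t].
The actual realization is [t], which matches [t].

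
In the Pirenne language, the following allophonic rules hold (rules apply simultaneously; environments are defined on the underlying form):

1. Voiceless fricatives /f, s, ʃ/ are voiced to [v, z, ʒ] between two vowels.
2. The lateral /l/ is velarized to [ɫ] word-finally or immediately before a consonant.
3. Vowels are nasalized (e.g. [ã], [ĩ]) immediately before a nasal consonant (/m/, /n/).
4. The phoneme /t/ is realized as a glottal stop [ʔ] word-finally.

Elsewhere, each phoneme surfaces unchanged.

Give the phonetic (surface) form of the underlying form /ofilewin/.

/o/ — word-initial; rule 3 does not apply here → [o].
/f/ (between /o/ and /i/): between two vowels, so rule 1 applies → [v].
/i/ (between /f/ and /l/) is in the target of rule 3 but the environment (before a nasal consonant) is not met → [i].
/l/ (between /i/ and /e/) fails the environment for rule 2, so it stays [l].
/e/ — between /l/ and /w/; rule 3 does not apply here → [e].
/w/ (between /e/ and /i/): no rule targets it → [w].
/i/ (between /w/ and /n/): before a nasal consonant, so rule 3 applies → [ĩ].
/n/ — not in any rule's target class → [n].

[ovilewĩn]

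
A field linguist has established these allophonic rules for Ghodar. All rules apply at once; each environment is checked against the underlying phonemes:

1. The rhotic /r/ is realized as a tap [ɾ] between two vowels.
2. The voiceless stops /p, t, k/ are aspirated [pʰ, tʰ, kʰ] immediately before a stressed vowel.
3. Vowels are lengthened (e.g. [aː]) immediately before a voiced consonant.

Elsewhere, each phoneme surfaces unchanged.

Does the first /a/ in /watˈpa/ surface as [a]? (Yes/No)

Yes

/a/ (between /w/ and /t/) is in the target of rule 3 but the environment (before a voiced consonant) is not met → [a].
The actual realization is [a], which matches [a].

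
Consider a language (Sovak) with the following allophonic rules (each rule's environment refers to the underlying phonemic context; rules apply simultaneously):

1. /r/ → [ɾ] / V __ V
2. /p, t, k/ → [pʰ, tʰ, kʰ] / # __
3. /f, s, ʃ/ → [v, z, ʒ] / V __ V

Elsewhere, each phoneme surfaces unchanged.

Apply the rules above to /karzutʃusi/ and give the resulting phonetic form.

/k/ meets the environment for rule 2 (word-initially) → [kʰ].
/a/ stays [a].
/r/ — between /a/ and /z/; rule 1 does not apply here → [r].
/z/ (between /r/ and /u/): no rule targets it → [z].
/u/ (between /z/ and /t/) is unaffected → [u].
/t/ — between /u/ and /ʃ/; rule 2 does not apply here → [t].
/ʃ/ — between /t/ and /u/; rule 3 does not apply here → [ʃ].
/u/ — not in any rule's target class → [u].
/s/ (between /u/ and /i/): between two vowels, so rule 3 applies → [z].
/i/ — not in any rule's target class → [i].

[kʰarzutʃuzi]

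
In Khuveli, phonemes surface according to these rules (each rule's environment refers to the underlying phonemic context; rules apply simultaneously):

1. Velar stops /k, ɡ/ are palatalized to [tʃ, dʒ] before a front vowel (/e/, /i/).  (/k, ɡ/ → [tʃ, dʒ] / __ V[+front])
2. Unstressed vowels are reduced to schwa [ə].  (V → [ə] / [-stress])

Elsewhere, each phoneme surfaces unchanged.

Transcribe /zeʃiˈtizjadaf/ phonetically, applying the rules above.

[zəʃəˈtizjədəf]

/z/ (word-initial) is unaffected → [z].
/e/ — between /z/ and /ʃ/, in an unstressed syllable — surfaces as [ə] (rule 2).
/ʃ/ (between /e/ and /i/): no rule targets it → [ʃ].
/i/ (between /ʃ/ and /t/): in an unstressed syllable, so rule 2 applies → [ə].
/t/ (between /i/ and /i/): no rule targets it → [t].
/i/ (between /t/ and /z/): rule 2 targets it, but not in an unstressed syllable → unchanged [i].
/z/ — not in any rule's target class → [z].
/j/ — not in any rule's target class → [j].
Rule 2 applies to /a/ (between /j/ and /d/: in an unstressed syllable) → [ə].
/d/ stays [d].
/a/ (between /d/ and /f/) occurs in an unstressed syllable → [ə] by rule 2.
/f/ (word-final): no rule targets it → [f].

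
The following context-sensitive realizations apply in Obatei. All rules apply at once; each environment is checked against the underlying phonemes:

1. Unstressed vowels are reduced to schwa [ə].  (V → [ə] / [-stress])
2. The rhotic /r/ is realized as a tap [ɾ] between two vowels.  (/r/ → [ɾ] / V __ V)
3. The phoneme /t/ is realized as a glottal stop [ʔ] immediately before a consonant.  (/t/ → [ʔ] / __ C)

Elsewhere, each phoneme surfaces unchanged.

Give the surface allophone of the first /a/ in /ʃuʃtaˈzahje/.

Rule 1 applies to /a/ (between /t/ and /z/: in an unstressed syllable) → [ə].

[ə]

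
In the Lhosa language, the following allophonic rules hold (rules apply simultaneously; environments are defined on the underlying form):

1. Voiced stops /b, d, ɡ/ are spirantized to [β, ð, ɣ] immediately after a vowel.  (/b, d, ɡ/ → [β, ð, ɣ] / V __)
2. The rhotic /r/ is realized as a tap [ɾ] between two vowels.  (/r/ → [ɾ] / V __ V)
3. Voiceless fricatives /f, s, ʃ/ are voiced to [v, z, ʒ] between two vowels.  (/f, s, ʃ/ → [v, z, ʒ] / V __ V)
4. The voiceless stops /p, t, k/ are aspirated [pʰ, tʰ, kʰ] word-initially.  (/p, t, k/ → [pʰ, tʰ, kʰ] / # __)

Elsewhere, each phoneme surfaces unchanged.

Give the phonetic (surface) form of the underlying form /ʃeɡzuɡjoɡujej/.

/ʃ/ (word-initial) fails the environment for rule 3, so it stays [ʃ].
/e/ stays [e].
/ɡ/ (between /e/ and /z/) occurs immediately after a vowel → [ɣ] by rule 1.
/z/ — not in any rule's target class → [z].
/u/ stays [u].
Rule 1 applies to /ɡ/ (between /u/ and /j/: immediately after a vowel) → [ɣ].
/j/ — not in any rule's target class → [j].
/o/ (between /j/ and /ɡ/): no rule targets it → [o].
/ɡ/ — between /o/ and /u/, immediately after a vowel — surfaces as [ɣ] (rule 1).
/u/ stays [u].
/j/ (between /u/ and /e/): no rule targets it → [j].
/e/ — not in any rule's target class → [e].
/j/ (word-final): no rule targets it → [j].

[ʃeɣzuɣjoɣujej]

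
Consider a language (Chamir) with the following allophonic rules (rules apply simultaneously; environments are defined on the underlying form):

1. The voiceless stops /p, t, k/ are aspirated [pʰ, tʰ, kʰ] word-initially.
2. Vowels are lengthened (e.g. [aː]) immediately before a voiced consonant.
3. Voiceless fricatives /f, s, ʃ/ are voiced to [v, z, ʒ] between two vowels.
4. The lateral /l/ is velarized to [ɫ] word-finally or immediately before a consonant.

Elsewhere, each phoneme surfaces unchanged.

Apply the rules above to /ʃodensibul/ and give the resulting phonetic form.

/ʃ/ — word-initial; rule 3 does not apply here → [ʃ].
/o/ (between /ʃ/ and /d/): before a voiced consonant, so rule 2 applies → [oː].
/d/ (between /o/ and /e/): no rule targets it → [d].
Rule 2 applies to /e/ (between /d/ and /n/: before a voiced consonant) → [eː].
/n/ stays [n].
/s/ (between /n/ and /i/) fails the environment for rule 3, so it stays [s].
/i/ (between /s/ and /b/) occurs before a voiced consonant → [iː] by rule 2.
/b/ (between /i/ and /u/): no rule targets it → [b].
/u/ meets the environment for rule 2 (before a voiced consonant) → [uː].
Rule 4 applies to /l/ (word-final: word-finally or immediately before a consonant) → [ɫ].

[ʃoːdeːnsiːbuːɫ]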